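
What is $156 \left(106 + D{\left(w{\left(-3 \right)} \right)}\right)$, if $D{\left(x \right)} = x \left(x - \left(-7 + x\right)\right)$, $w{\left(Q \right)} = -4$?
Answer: $12168$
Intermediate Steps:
$D{\left(x \right)} = 7 x$ ($D{\left(x \right)} = x 7 = 7 x$)
$156 \left(106 + D{\left(w{\left(-3 \right)} \right)}\right) = 156 \left(106 + 7 \left(-4\right)\right) = 156 \left(106 - 28\right) = 156 \cdot 78 = 12168$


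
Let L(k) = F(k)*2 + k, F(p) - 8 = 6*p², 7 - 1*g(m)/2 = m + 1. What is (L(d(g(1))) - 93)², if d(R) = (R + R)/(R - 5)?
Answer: 14161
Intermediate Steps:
g(m) = 12 - 2*m (g(m) = 14 - 2*(m + 1) = 14 - 2*(1 + m) = 14 + (-2 - 2*m) = 12 - 2*m)
F(p) = 8 + 6*p²
d(R) = 2*R/(-5 + R) (d(R) = (2*R)/(-5 + R) = 2*R/(-5 + R))
L(k) = 16 + k + 12*k² (L(k) = (8 + 6*k²)*2 + k = (16 + 12*k²) + k = 16 + k + 12*k²)
(L(d(g(1))) - 93)² = ((16 + 2*(12 - 2*1)/(-5 + (12 - 2*1)) + 12*(2*(12 - 2*1)/(-5 + (12 - 2*1)))²) - 93)² = ((16 + 2*(12 - 2)/(-5 + (12 - 2)) + 12*(2*(12 - 2)/(-5 + (12 - 2)))²) - 93)² = ((16 + 2*10/(-5 + 10) + 12*(2*10/(-5 + 10))²) - 93)² = ((16 + 2*10/5 + 12*(2*10/5)²) - 93)² = ((16 + 2*10*(⅕) + 12*(2*10*(⅕))²) - 93)² = ((16 + 4 + 12*4²) - 93)² = ((16 + 4 + 12*16) - 93)² = ((16 + 4 + 192) - 93)² = (212 - 93)² = 119² = 14161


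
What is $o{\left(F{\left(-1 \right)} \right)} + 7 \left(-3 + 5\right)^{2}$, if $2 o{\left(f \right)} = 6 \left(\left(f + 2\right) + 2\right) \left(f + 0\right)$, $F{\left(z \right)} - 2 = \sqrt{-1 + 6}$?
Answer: $79 + 24 \sqrt{5} \approx 132.67$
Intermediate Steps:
$F{\left(z \right)} = 2 + \sqrt{5}$ ($F{\left(z \right)} = 2 + \sqrt{-1 + 6} = 2 + \sqrt{5}$)
$o{\left(f \right)} = \frac{f \left(24 + 6 f\right)}{2}$ ($o{\left(f \right)} = \frac{6 \left(\left(f + 2\right) + 2\right) \left(f + 0\right)}{2} = \frac{6 \left(\left(2 + f\right) + 2\right) f}{2} = \frac{6 \left(4 + f\right) f}{2} = \frac{\left(24 + 6 f\right) f}{2} = \frac{f \left(24 + 6 f\right)}{2}$)
$o{\left(F{\left(-1 \right)} \right)} + 7 \left(-3 + 5\right)^{2} = 3 \left(2 + \sqrt{5}\right) \left(4 + \left(2 + \sqrt{5}\right)\right) + 7 \left(-3 + 5\right)^{2} = 3 \left(2 + \sqrt{5}\right) \left(6 + \sqrt{5}\right) + 7 \cdot 2^{2} = 3 \left(2 + \sqrt{5}\right) \left(6 + \sqrt{5}\right) + 7 \cdot 4 = 3 \left(2 + \sqrt{5}\right) \left(6 + \sqrt{5}\right) + 28 = 28 + 3 \left(2 + \sqrt{5}\right) \left(6 + \sqrt{5}\right)$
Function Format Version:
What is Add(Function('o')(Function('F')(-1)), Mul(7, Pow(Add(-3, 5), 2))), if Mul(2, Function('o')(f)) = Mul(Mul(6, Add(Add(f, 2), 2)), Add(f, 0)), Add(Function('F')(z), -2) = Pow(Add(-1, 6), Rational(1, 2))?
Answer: Add(79, Mul(24, Pow(5, Rational(1, 2)))) ≈ 132.67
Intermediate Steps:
Function('F')(z) = Add(2, Pow(5, Rational(1, 2))) (Function('F')(z) = Add(2, Pow(Add(-1, 6), Rational(1, 2))) = Add(2, Pow(5, Rational(1, 2))))
Function('o')(f) = Mul(Rational(1, 2), f, Add(24, Mul(6, f))) (Function('o')(f) = Mul(Rational(1, 2), Mul(Mul(6, Add(Add(f, 2), 2)), Add(f, 0))) = Mul(Rational(1, 2), Mul(Mul(6, Add(Add(2, f), 2)), f)) = Mul(Rational(1, 2), Mul(Mul(6, Add(4, f)), f)) = Mul(Rational(1, 2), Mul(Add(24, Mul(6, f)), f)) = Mul(Rational(1, 2), Mul(f, Add(24, Mul(6, f)))) = Mul(Rational(1, 2), f, Add(24, Mul(6, f))))
Add(Function('o')(Function('F')(-1)), Mul(7, Pow(Add(-3, 5), 2))) = Add(Mul(3, Add(2, Pow(5, Rational(1, 2))), Add(4, Add(2, Pow(5, Rational(1, 2))))), Mul(7, Pow(Add(-3, 5), 2))) = Add(Mul(3, Add(2, Pow(5, Rational(1, 2))), Add(6, Pow(5, Rational(1, 2)))), Mul(7, Pow(2, 2))) = Add(Mul(3, Add(2, Pow(5, Rational(1, 2))), Add(6, Pow(5, Rational(1, 2)))), Mul(7, 4)) = Add(Mul(3, Add(2, Pow(5, Rational(1, 2))), Add(6, Pow(5, Rational(1, 2)))), 28) = Add(28, Mul(3, Add(2, Pow(5, Rational(1, 2))), Add(6, Pow(5, Rational(1, 2)))))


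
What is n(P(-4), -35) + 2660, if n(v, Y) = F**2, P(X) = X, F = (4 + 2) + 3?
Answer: 2741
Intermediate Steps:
F = 9 (F = 6 + 3 = 9)
n(v, Y) = 81 (n(v, Y) = 9**2 = 81)
n(P(-4), -35) + 2660 = 81 + 2660 = 2741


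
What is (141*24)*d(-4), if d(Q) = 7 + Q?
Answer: 10152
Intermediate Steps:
(141*24)*d(-4) = (141*24)*(7 - 4) = 3384*3 = 10152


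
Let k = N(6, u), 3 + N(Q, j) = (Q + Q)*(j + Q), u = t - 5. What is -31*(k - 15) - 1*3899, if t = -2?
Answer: -2969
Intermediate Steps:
u = -7 (u = -2 - 5 = -7)
N(Q, j) = -3 + 2*Q*(Q + j) (N(Q, j) = -3 + (Q + Q)*(j + Q) = -3 + (2*Q)*(Q + j) = -3 + 2*Q*(Q + j))
k = -15 (k = -3 + 2*6² + 2*6*(-7) = -3 + 2*36 - 84 = -3 + 72 - 84 = -15)
-31*(k - 15) - 1*3899 = -31*(-15 - 15) - 1*3899 = -31*(-30) - 3899 = 930 - 3899 = -2969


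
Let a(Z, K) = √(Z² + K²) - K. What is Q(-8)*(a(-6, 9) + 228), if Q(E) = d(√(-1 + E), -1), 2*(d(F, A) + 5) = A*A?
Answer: -1971/2 - 27*√13/2 ≈ -1034.2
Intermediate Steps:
d(F, A) = -5 + A²/2 (d(F, A) = -5 + (A*A)/2 = -5 + A²/2)
Q(E) = -9/2 (Q(E) = -5 + (½)*(-1)² = -5 + (½)*1 = -5 + ½ = -9/2)
a(Z, K) = √(K² + Z²) - K
Q(-8)*(a(-6, 9) + 228) = -9*((√(9² + (-6)²) - 1*9) + 228)/2 = -9*((√(81 + 36) - 9) + 228)/2 = -9*((√117 - 9) + 228)/2 = -9*((3*√13 - 9) + 228)/2 = -9*((-9 + 3*√13) + 228)/2 = -9*(219 + 3*√13)/2 = -1971/2 - 27*√13/2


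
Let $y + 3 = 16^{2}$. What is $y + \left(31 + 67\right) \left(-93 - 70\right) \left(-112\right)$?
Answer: $1789341$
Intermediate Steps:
$y = 253$ ($y = -3 + 16^{2} = -3 + 256 = 253$)
$y + \left(31 + 67\right) \left(-93 - 70\right) \left(-112\right) = 253 + \left(31 + 67\right) \left(-93 - 70\right) \left(-112\right) = 253 + 98 \left(-163\right) \left(-112\right) = 253 - -1789088 = 253 + 1789088 = 1789341$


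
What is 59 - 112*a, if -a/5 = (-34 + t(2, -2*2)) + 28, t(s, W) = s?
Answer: -2181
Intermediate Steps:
a = 20 (a = -5*((-34 + 2) + 28) = -5*(-32 + 28) = -5*(-4) = 20)
59 - 112*a = 59 - 112*20 = 59 - 2240 = -2181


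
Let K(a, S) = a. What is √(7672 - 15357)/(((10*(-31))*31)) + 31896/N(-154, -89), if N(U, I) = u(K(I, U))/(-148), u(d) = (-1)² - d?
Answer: -262256/5 - I*√7685/9610 ≈ -52451.0 - 0.0091222*I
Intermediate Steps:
u(d) = 1 - d
N(U, I) = -1/148 + I/148 (N(U, I) = (1 - I)/(-148) = (1 - I)*(-1/148) = -1/148 + I/148)
√(7672 - 15357)/(((10*(-31))*31)) + 31896/N(-154, -89) = √(7672 - 15357)/(((10*(-31))*31)) + 31896/(-1/148 + (1/148)*(-89)) = √(-7685)/((-310*31)) + 31896/(-1/148 - 89/148) = (I*√7685)/(-9610) + 31896/(-45/74) = (I*√7685)*(-1/9610) + 31896*(-74/45) = -I*√7685/9610 - 262256/5 = -262256/5 - I*√7685/9610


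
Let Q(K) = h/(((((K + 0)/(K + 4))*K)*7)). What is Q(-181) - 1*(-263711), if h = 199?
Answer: 60476017274/229327 ≈ 2.6371e+5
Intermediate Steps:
Q(K) = 199*(4 + K)/(7*K²) (Q(K) = 199/(((((K + 0)/(K + 4))*K)*7)) = 199/((((K/(4 + K))*K)*7)) = 199/(((K²/(4 + K))*7)) = 199/((7*K²/(4 + K))) = 199*((4 + K)/(7*K²)) = 199*(4 + K)/(7*K²))
Q(-181) - 1*(-263711) = (199/7)*(4 - 181)/(-181)² - 1*(-263711) = (199/7)*(1/32761)*(-177) + 263711 = -35223/229327 + 263711 = 60476017274/229327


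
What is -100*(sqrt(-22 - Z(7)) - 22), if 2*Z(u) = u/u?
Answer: 2200 - 150*I*sqrt(10) ≈ 2200.0 - 474.34*I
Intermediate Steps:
Z(u) = 1/2 (Z(u) = (u/u)/2 = (1/2)*1 = 1/2)
-100*(sqrt(-22 - Z(7)) - 22) = -100*(sqrt(-22 - 1*1/2) - 22) = -100*(sqrt(-22 - 1/2) - 22) = -100*(sqrt(-45/2) - 22) = -100*(3*I*sqrt(10)/2 - 22) = -100*(-22 + 3*I*sqrt(10)/2) = 2200 - 150*I*sqrt(10)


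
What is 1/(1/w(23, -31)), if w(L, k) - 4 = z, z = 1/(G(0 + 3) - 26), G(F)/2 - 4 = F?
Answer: 47/12 ≈ 3.9167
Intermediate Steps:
G(F) = 8 + 2*F
z = -1/12 (z = 1/((8 + 2*(0 + 3)) - 26) = 1/((8 + 2*3) - 26) = 1/((8 + 6) - 26) = 1/(14 - 26) = 1/(-12) = -1/12 ≈ -0.083333)
w(L, k) = 47/12 (w(L, k) = 4 - 1/12 = 47/12)
1/(1/w(23, -31)) = 1/(1/(47/12)) = 1/(12/47) = 47/12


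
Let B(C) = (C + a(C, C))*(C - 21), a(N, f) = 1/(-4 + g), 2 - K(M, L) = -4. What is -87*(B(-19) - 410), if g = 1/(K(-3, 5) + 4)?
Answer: -407450/13 ≈ -31342.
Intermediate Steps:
K(M, L) = 6 (K(M, L) = 2 - 1*(-4) = 2 + 4 = 6)
g = ⅒ (g = 1/(6 + 4) = 1/10 = ⅒ ≈ 0.10000)
a(N, f) = -10/39 (a(N, f) = 1/(-4 + ⅒) = 1/(-39/10) = -10/39)
B(C) = (-21 + C)*(-10/39 + C) (B(C) = (C - 10/39)*(C - 21) = (-10/39 + C)*(-21 + C) = (-21 + C)*(-10/39 + C))
-87*(B(-19) - 410) = -87*((70/13 + (-19)² - 829/39*(-19)) - 410) = -87*((70/13 + 361 + 15751/39) - 410) = -87*(30040/39 - 410) = -87*14050/39 = -407450/13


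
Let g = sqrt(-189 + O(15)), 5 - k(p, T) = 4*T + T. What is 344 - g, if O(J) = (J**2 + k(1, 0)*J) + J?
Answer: 344 - 3*sqrt(14) ≈ 332.77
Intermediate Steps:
k(p, T) = 5 - 5*T (k(p, T) = 5 - (4*T + T) = 5 - 5*T)
O(J) = J**2 + 6*J (O(J) = (J**2 + (5 - 5*0)*J) + J = (J**2 + (5 + 0)*J) + J = (J**2 + 5*J) + J = J**2 + 6*J)
g = 3*sqrt(14) (g = sqrt(-189 + 15*(6 + 15)) = sqrt(-189 + 15*21) = sqrt(-189 + 315) = sqrt(126) = 3*sqrt(14) ≈ 11.225)
344 - g = 344 - 3*sqrt(14)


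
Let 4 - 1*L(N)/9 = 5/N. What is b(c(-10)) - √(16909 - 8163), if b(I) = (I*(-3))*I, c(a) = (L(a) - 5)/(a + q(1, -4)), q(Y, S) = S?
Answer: -15123/784 - √8746 ≈ -112.81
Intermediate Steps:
L(N) = 36 - 45/N
c(a) = (31 - 45/a)/(-4 + a) (c(a) = ((36 - 45/a) - 5)/(a - 4) = (31 - 45/a)/(-4 + a))
b(I) = -3*I² (b(I) = (-3*I)*I = -3*I²)
b(c(-10)) - √(16909 - 8163) = -3*(-45 + 31*(-10))²/(100*(-4 - 10)²) - √(16909 - 8163) = -3*(-45 - 310)²/19600 - √8746 = -3*(-⅒*(-1/14)*(-355))² - √8746 = -3*(-71/28)² - √8746 = -3*5041/784 - √8746 = -15123/784 - √8746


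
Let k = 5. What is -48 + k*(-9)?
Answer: -93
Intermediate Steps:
-48 + k*(-9) = -48 + 5*(-9) = -48 - 45 = -93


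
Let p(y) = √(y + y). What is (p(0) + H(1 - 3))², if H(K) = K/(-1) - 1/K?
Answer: 25/4 ≈ 6.2500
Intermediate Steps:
p(y) = √2*√y (p(y) = √(2*y) = √2*√y)
H(K) = -K - 1/K (H(K) = K*(-1) - 1/K = -K - 1/K)
(p(0) + H(1 - 3))² = (√2*√0 + (-(1 - 3) - 1/(1 - 3)))² = (√2*0 + (-1*(-2) - 1/(-2)))² = (0 + (2 - 1*(-½)))² = (0 + (2 + ½))² = (0 + 5/2)² = (5/2)² = 25/4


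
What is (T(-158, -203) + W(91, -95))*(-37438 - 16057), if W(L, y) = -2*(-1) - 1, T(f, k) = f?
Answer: 8398715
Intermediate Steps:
W(L, y) = 1 (W(L, y) = 2 - 1 = 1)
(T(-158, -203) + W(91, -95))*(-37438 - 16057) = (-158 + 1)*(-37438 - 16057) = -157*(-53495) = 8398715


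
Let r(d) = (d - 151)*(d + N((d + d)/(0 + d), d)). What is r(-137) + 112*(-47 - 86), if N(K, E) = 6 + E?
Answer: 62288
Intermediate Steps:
r(d) = (-151 + d)*(6 + 2*d) (r(d) = (d - 151)*(d + (6 + d)) = (-151 + d)*(6 + 2*d))
r(-137) + 112*(-47 - 86) = (-906 - 296*(-137) + 2*(-137)²) + 112*(-47 - 86) = (-906 + 40552 + 2*18769) + 112*(-133) = (-906 + 40552 + 37538) - 14896 = 77184 - 14896 = 62288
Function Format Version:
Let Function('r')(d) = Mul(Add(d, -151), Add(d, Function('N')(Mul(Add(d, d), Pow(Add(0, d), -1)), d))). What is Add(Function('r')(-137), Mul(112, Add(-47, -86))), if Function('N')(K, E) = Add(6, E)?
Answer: 62288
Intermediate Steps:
Function('r')(d) = Mul(Add(-151, d), Add(6, Mul(2, d))) (Function('r')(d) = Mul(Add(d, -151), Add(d, Add(6, d))) = Mul(Add(-151, d), Add(6, Mul(2, d))))
Add(Function('r')(-137), Mul(112, Add(-47, -86))) = Add(Add(-906, Mul(-296, -137), Mul(2, Pow(-137, 2))), Mul(112, Add(-47, -86))) = Add(Add(-906, 40552, Mul(2, 18769)), Mul(112, -133)) = Add(Add(-906, 40552, 37538), -14896) = Add(77184, -14896) = 62288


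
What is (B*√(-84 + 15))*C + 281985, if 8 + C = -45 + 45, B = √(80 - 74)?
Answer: 281985 - 24*I*√46 ≈ 2.8199e+5 - 162.78*I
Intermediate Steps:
B = √6 ≈ 2.4495
C = -8 (C = -8 + (-45 + 45) = -8 + 0 = -8)
(B*√(-84 + 15))*C + 281985 = (√6*√(-84 + 15))*(-8) + 281985 = (√6*√(-69))*(-8) + 281985 = (√6*(I*√69))*(-8) + 281985 = (3*I*√46)*(-8) + 281985 = -24*I*√46 + 281985 = 281985 - 24*I*√46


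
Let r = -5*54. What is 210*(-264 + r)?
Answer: -112140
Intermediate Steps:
r = -270
210*(-264 + r) = 210*(-264 - 270) = 210*(-534) = -112140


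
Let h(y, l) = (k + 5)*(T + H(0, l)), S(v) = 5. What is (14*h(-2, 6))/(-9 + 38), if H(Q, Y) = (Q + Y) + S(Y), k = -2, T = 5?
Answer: 672/29 ≈ 23.172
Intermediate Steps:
H(Q, Y) = 5 + Q + Y (H(Q, Y) = (Q + Y) + 5 = 5 + Q + Y)
h(y, l) = 30 + 3*l (h(y, l) = (-2 + 5)*(5 + (5 + 0 + l)) = 3*(5 + (5 + l)) = 3*(10 + l) = 30 + 3*l)
(14*h(-2, 6))/(-9 + 38) = (14*(30 + 3*6))/(-9 + 38) = (14*(30 + 18))/29 = (14*48)*(1/29) = 672*(1/29) = 672/29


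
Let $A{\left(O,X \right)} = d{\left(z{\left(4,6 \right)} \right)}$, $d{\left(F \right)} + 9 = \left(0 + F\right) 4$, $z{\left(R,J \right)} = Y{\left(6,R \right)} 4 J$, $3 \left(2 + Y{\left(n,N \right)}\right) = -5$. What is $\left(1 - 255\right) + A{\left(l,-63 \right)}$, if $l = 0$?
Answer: $-615$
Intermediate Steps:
$Y{\left(n,N \right)} = - \frac{11}{3}$ ($Y{\left(n,N \right)} = -2 + \frac{1}{3} \left(-5\right) = -2 - \frac{5}{3} = - \frac{11}{3}$)
$z{\left(R,J \right)} = - \frac{44 J}{3}$ ($z{\left(R,J \right)} = \left(- \frac{11}{3}\right) 4 J = - \frac{44 J}{3}$)
$d{\left(F \right)} = -9 + 4 F$ ($d{\left(F \right)} = -9 + \left(0 + F\right) 4 = -9 + F 4 = -9 + 4 F$)
$A{\left(O,X \right)} = -361$ ($A{\left(O,X \right)} = -9 + 4 \left(\left(- \frac{44}{3}\right) 6\right) = -9 + 4 \left(-88\right) = -9 - 352 = -361$)
$\left(1 - 255\right) + A{\left(l,-63 \right)} = \left(1 - 255\right) - 361 = -254 - 361 = -615$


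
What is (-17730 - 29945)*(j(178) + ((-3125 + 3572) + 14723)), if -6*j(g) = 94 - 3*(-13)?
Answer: -4333037725/6 ≈ -7.2217e+8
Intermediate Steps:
j(g) = -133/6 (j(g) = -(94 - 3*(-13))/6 = -(94 + 39)/6 = -⅙*133 = -133/6)
(-17730 - 29945)*(j(178) + ((-3125 + 3572) + 14723)) = (-17730 - 29945)*(-133/6 + ((-3125 + 3572) + 14723)) = -47675*(-133/6 + (447 + 14723)) = -47675*(-133/6 + 15170) = -47675*90887/6 = -4333037725/6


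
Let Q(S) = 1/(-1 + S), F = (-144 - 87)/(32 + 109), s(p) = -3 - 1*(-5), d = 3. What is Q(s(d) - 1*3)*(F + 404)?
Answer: -18911/94 ≈ -201.18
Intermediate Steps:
s(p) = 2 (s(p) = -3 + 5 = 2)
F = -77/47 (F = -231/141 = -231*1/141 = -77/47 ≈ -1.6383)
Q(s(d) - 1*3)*(F + 404) = (-77/47 + 404)/(-1 + (2 - 1*3)) = (18911/47)/(-1 + (2 - 3)) = (18911/47)/(-1 - 1) = (18911/47)/(-2) = -½*18911/47 = -18911/94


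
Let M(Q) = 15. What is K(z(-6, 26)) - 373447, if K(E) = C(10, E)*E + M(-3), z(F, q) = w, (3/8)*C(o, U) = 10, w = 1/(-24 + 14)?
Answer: -1120304/3 ≈ -3.7343e+5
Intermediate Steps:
w = -⅒ (w = 1/(-10) = -⅒ ≈ -0.10000)
C(o, U) = 80/3 (C(o, U) = (8/3)*10 = 80/3)
z(F, q) = -⅒
K(E) = 15 + 80*E/3 (K(E) = 80*E/3 + 15 = 15 + 80*E/3)
K(z(-6, 26)) - 373447 = (15 + (80/3)*(-⅒)) - 373447 = (15 - 8/3) - 373447 = 37/3 - 373447 = -1120304/3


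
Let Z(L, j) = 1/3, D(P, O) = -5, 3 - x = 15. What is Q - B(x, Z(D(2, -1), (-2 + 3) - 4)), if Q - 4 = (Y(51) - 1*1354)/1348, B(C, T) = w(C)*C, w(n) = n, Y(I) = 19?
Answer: -190055/1348 ≈ -140.99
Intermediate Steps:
x = -12 (x = 3 - 1*15 = 3 - 15 = -12)
Z(L, j) = ⅓
B(C, T) = C² (B(C, T) = C*C = C²)
Q = 4057/1348 (Q = 4 + (19 - 1*1354)/1348 = 4 + (19 - 1354)*(1/1348) = 4 - 1335*1/1348 = 4 - 1335/1348 = 4057/1348 ≈ 3.0096)
Q - B(x, Z(D(2, -1), (-2 + 3) - 4)) = 4057/1348 - 1*(-12)² = 4057/1348 - 1*144 = 4057/1348 - 144 = -190055/1348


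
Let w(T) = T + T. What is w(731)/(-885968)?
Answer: -731/442984 ≈ -0.0016502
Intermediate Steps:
w(T) = 2*T
w(731)/(-885968) = (2*731)/(-885968) = 1462*(-1/885968) = -731/442984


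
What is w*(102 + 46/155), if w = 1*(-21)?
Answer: -332976/155 ≈ -2148.2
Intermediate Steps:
w = -21
w*(102 + 46/155) = -21*(102 + 46/155) = -21*15856/155 = -332976/155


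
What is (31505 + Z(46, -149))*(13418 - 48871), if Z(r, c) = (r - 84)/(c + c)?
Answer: -166425741592/149 ≈ -1.1170e+9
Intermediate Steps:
Z(r, c) = (-84 + r)/(2*c) (Z(r, c) = (-84 + r)/((2*c)) = (-84 + r)*(1/(2*c)) = (-84 + r)/(2*c))
(31505 + Z(46, -149))*(13418 - 48871) = (31505 + (½)*(-84 + 46)/(-149))*(13418 - 48871) = (31505 + (½)*(-1/149)*(-38))*(-35453) = (31505 + 19/149)*(-35453) = (4694264/149)*(-35453) = -166425741592/149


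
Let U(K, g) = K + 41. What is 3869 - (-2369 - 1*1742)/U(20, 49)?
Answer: 240120/61 ≈ 3936.4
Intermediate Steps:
U(K, g) = 41 + K
3869 - (-2369 - 1*1742)/U(20, 49) = 3869 - (-2369 - 1*1742)/(41 + 20) = 3869 - (-2369 - 1742)/61 = 3869 - (-4111)/61 = 3869 - 1*(-4111/61) = 3869 + 4111/61 = 240120/61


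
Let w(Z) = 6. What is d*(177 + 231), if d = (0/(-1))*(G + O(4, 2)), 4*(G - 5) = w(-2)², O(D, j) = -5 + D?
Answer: 0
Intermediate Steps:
G = 14 (G = 5 + (¼)*6² = 5 + (¼)*36 = 5 + 9 = 14)
d = 0 (d = (0/(-1))*(14 + (-5 + 4)) = (0*(-1))*(14 - 1) = 0*13 = 0)
d*(177 + 231) = 0*(177 + 231) = 0*408 = 0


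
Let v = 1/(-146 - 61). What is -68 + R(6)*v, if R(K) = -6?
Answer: -4690/69 ≈ -67.971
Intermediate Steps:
v = -1/207 (v = 1/(-207) = -1/207 ≈ -0.0048309)
-68 + R(6)*v = -68 - 6*(-1/207) = -68 + 2/69 = -4690/69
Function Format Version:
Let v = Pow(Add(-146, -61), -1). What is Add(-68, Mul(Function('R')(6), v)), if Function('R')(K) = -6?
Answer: Rational(-4690, 69) ≈ -67.971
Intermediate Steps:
v = Rational(-1, 207) (v = Pow(-207, -1) = Rational(-1, 207) ≈ -0.0048309)
Add(-68, Mul(Function('R')(6), v)) = Add(-68, Mul(-6, Rational(-1, 207))) = Add(-68, Rational(2, 69)) = Rational(-4690, 69)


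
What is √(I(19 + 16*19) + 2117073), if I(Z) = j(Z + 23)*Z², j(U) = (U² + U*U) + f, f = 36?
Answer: √24985574045 ≈ 1.5807e+5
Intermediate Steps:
j(U) = 36 + 2*U² (j(U) = (U² + U*U) + 36 = (U² + U²) + 36 = 2*U² + 36 = 36 + 2*U²)
I(Z) = Z²*(36 + 2*(23 + Z)²) (I(Z) = (36 + 2*(Z + 23)²)*Z² = (36 + 2*(23 + Z)²)*Z² = Z²*(36 + 2*(23 + Z)²))
√(I(19 + 16*19) + 2117073) = √(2*(19 + 16*19)²*(18 + (23 + (19 + 16*19))²) + 2117073) = √(2*(19 + 304)²*(18 + (23 + (19 + 304))²) + 2117073) = √(2*323²*(18 + (23 + 323)²) + 2117073) = √(2*104329*(18 + 346²) + 2117073) = √(2*104329*(18 + 119716) + 2117073) = √(2*104329*119734 + 2117073) = √(24983456972 + 2117073) = √24985574045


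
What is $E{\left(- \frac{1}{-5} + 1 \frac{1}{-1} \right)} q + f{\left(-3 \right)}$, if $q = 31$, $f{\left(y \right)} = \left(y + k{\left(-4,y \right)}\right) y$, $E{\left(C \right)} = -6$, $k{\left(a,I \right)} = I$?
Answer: $-168$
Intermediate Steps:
$f{\left(y \right)} = 2 y^{2}$ ($f{\left(y \right)} = \left(y + y\right) y = 2 y y = 2 y^{2}$)
$E{\left(- \frac{1}{-5} + 1 \frac{1}{-1} \right)} q + f{\left(-3 \right)} = \left(-6\right) 31 + 2 \left(-3\right)^{2} = -186 + 2 \cdot 9 = -186 + 18 = -168$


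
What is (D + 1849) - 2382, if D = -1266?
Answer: -1799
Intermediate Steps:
(D + 1849) - 2382 = (-1266 + 1849) - 2382 = 583 - 2382 = -1799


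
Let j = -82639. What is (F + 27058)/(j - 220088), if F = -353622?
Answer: 326564/302727 ≈ 1.0787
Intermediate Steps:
(F + 27058)/(j - 220088) = (-353622 + 27058)/(-82639 - 220088) = -326564/(-302727) = -326564*(-1/302727) = 326564/302727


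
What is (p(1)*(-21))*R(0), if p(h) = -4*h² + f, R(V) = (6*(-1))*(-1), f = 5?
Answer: -126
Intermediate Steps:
R(V) = 6 (R(V) = -6*(-1) = 6)
p(h) = 5 - 4*h² (p(h) = -4*h² + 5 = 5 - 4*h²)
(p(1)*(-21))*R(0) = ((5 - 4*1²)*(-21))*6 = ((5 - 4*1)*(-21))*6 = ((5 - 4)*(-21))*6 = (1*(-21))*6 = -21*6 = -126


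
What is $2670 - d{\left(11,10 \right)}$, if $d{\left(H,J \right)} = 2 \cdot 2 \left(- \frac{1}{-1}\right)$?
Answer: $2666$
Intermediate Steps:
$d{\left(H,J \right)} = 4$ ($d{\left(H,J \right)} = 4 \left(\left(-1\right) \left(-1\right)\right) = 4 \cdot 1 = 4$)
$2670 - d{\left(11,10 \right)} = 2670 - 4 = 2666$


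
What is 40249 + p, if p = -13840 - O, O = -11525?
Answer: 37934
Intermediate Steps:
p = -2315 (p = -13840 - 1*(-11525) = -13840 + 11525 = -2315)
40249 + p = 40249 - 2315 = 37934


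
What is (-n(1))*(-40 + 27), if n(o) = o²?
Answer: 13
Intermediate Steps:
(-n(1))*(-40 + 27) = (-1*1²)*(-40 + 27) = -1*1*(-13) = -1*(-13) = 13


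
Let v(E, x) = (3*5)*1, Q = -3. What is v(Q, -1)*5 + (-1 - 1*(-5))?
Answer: 79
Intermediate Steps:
v(E, x) = 15 (v(E, x) = 15*1 = 15)
v(Q, -1)*5 + (-1 - 1*(-5)) = 15*5 + (-1 - 1*(-5)) = 75 + (-1 + 5) = 75 + 4 = 79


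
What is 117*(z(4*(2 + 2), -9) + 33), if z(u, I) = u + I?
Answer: 4680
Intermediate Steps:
z(u, I) = I + u
117*(z(4*(2 + 2), -9) + 33) = 117*((-9 + 4*(2 + 2)) + 33) = 117*((-9 + 4*4) + 33) = 117*((-9 + 16) + 33) = 117*(7 + 33) = 117*40 = 4680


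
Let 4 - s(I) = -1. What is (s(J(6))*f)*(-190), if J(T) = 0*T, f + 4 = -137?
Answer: 133950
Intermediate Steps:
f = -141 (f = -4 - 137 = -141)
J(T) = 0
s(I) = 5 (s(I) = 4 - 1*(-1) = 4 + 1 = 5)
(s(J(6))*f)*(-190) = (5*(-141))*(-190) = -705*(-190) = 133950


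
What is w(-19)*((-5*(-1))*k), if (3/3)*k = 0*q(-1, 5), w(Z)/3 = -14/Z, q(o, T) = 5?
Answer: 0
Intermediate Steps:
w(Z) = -42/Z (w(Z) = 3*(-14/Z) = -42/Z)
k = 0 (k = 0*5 = 0)
w(-19)*((-5*(-1))*k) = (-42/(-19))*(-5*(-1)*0) = (-42*(-1/19))*(5*0) = (42/19)*0 = 0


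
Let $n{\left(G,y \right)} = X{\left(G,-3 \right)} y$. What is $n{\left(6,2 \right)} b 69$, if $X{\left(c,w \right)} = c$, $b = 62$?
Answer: $51336$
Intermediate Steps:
$n{\left(G,y \right)} = G y$
$n{\left(6,2 \right)} b 69 = 6 \cdot 2 \cdot 62 \cdot 69 = 12 \cdot 62 \cdot 69 = 744 \cdot 69 = 51336$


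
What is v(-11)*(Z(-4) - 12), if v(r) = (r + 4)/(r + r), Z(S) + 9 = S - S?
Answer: -147/22 ≈ -6.6818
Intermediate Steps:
Z(S) = -9 (Z(S) = -9 + (S - S) = -9 + 0 = -9)
v(r) = (4 + r)/(2*r) (v(r) = (4 + r)/((2*r)) = (4 + r)*(1/(2*r)) = (4 + r)/(2*r))
v(-11)*(Z(-4) - 12) = ((½)*(4 - 11)/(-11))*(-9 - 12) = ((½)*(-1/11)*(-7))*(-21) = (7/22)*(-21) = -147/22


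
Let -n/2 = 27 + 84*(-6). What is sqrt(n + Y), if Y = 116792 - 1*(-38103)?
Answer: sqrt(155849) ≈ 394.78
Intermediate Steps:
n = 954 (n = -2*(27 + 84*(-6)) = -2*(27 - 504) = -2*(-477) = 954)
Y = 154895 (Y = 116792 + 38103 = 154895)
sqrt(n + Y) = sqrt(954 + 154895) = sqrt(155849)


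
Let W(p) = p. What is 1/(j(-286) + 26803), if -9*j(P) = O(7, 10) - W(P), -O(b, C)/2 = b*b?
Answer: 9/241039 ≈ 3.7338e-5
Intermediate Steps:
O(b, C) = -2*b**2 (O(b, C) = -2*b*b = -2*b**2)
j(P) = 98/9 + P/9 (j(P) = -(-2*7**2 - P)/9 = -(-2*49 - P)/9 = -(-98 - P)/9 = 98/9 + P/9)
1/(j(-286) + 26803) = 1/((98/9 + (1/9)*(-286)) + 26803) = 1/((98/9 - 286/9) + 26803) = 1/(-188/9 + 26803) = 1/(241039/9) = 9/241039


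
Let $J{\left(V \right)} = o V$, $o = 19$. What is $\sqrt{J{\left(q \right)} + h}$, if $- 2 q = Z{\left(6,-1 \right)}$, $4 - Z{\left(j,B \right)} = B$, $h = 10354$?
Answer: $\frac{\sqrt{41226}}{2} \approx 101.52$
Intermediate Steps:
$Z{\left(j,B \right)} = 4 - B$
$q = - \frac{5}{2}$ ($q = - \frac{4 - -1}{2} = - \frac{4 + 1}{2} = \left(- \frac{1}{2}\right) 5 = - \frac{5}{2} \approx -2.5$)
$J{\left(V \right)} = 19 V$
$\sqrt{J{\left(q \right)} + h} = \sqrt{19 \left(- \frac{5}{2}\right) + 10354} = \sqrt{- \frac{95}{2} + 10354} = \sqrt{\frac{20613}{2}} = \frac{\sqrt{41226}}{2}$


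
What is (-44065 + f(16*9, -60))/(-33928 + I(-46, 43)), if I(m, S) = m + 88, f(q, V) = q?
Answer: 43921/33886 ≈ 1.2961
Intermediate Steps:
I(m, S) = 88 + m
(-44065 + f(16*9, -60))/(-33928 + I(-46, 43)) = (-44065 + 16*9)/(-33928 + (88 - 46)) = (-44065 + 144)/(-33928 + 42) = -43921/(-33886) = -43921*(-1/33886) = 43921/33886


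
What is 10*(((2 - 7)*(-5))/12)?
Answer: 125/6 ≈ 20.833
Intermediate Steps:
10*(((2 - 7)*(-5))/12) = 10*(-5*(-5)*(1/12)) = 10*(25*(1/12)) = 10*(25/12) = 125/6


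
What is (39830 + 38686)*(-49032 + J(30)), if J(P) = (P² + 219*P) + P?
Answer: -3260926512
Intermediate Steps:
J(P) = P² + 220*P
(39830 + 38686)*(-49032 + J(30)) = (39830 + 38686)*(-49032 + 30*(220 + 30)) = 78516*(-49032 + 30*250) = 78516*(-49032 + 7500) = 78516*(-41532) = -3260926512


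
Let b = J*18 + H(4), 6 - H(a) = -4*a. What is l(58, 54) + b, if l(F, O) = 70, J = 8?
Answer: 236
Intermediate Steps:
H(a) = 6 + 4*a (H(a) = 6 - (-4)*a = 6 + 4*a)
b = 166 (b = 8*18 + (6 + 4*4) = 144 + (6 + 16) = 144 + 22 = 166)
l(58, 54) + b = 70 + 166 = 236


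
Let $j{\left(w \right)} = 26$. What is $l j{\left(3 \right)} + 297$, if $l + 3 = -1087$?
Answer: $-28043$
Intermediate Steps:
$l = -1090$ ($l = -3 - 1087 = -1090$)
$l j{\left(3 \right)} + 297 = \left(-1090\right) 26 + 297 = -28340 + 297 = -28043$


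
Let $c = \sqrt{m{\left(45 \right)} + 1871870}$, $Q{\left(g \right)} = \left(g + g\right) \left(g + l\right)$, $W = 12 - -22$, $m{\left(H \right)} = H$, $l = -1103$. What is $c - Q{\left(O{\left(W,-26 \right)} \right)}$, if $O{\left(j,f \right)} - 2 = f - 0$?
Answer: $-54096 + \sqrt{1871915} \approx -52728.0$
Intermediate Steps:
$W = 34$ ($W = 12 + 22 = 34$)
$O{\left(j,f \right)} = 2 + f$ ($O{\left(j,f \right)} = 2 + \left(f - 0\right) = 2 + \left(f + 0\right) = 2 + f$)
$Q{\left(g \right)} = 2 g \left(-1103 + g\right)$ ($Q{\left(g \right)} = \left(g + g\right) \left(g - 1103\right) = 2 g \left(-1103 + g\right)$)
$c = \sqrt{1871915}$ ($c = \sqrt{45 + 1871870} = \sqrt{1871915} \approx 1368.2$)
$c - Q{\left(O{\left(W,-26 \right)} \right)} = \sqrt{1871915} - 2 \left(2 - 26\right) \left(-1103 + \left(2 - 26\right)\right) = \sqrt{1871915} - 2 \left(-24\right) \left(-1103 - 24\right) = \sqrt{1871915} - 2 \left(-24\right) \left(-1127\right) = \sqrt{1871915} - 54096 = -54096 + \sqrt{1871915}$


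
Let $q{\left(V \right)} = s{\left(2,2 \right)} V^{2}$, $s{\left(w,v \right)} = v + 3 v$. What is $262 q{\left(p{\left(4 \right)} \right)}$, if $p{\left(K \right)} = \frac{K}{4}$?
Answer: $2096$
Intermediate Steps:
$s{\left(w,v \right)} = 4 v$
$p{\left(K \right)} = \frac{K}{4}$ ($p{\left(K \right)} = K \frac{1}{4} = \frac{K}{4}$)
$q{\left(V \right)} = 8 V^{2}$ ($q{\left(V \right)} = 4 \cdot 2 V^{2} = 8 V^{2}$)
$262 q{\left(p{\left(4 \right)} \right)} = 262 \cdot 8 \left(\frac{1}{4} \cdot 4\right)^{2} = 262 \cdot 8 \cdot 1^{2} = 262 \cdot 8 \cdot 1 = 262 \cdot 8 = 2096$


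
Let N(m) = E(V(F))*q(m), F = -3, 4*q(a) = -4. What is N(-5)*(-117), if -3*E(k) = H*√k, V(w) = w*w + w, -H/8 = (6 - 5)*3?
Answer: 936*√6 ≈ 2292.7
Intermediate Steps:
q(a) = -1 (q(a) = (¼)*(-4) = -1)
H = -24 (H = -8*(6 - 5)*3 = -8*3 = -24)
V(w) = w + w² (V(w) = w² + w = w + w²)
E(k) = 8*√k (E(k) = -(-8)*√k = 8*√k)
N(m) = -8*√6 (N(m) = (8*√(-3*(1 - 3)))*(-1) = (8*√(-3*(-2)))*(-1) = (8*√6)*(-1) = -8*√6)
N(-5)*(-117) = -8*√6*(-117) = 936*√6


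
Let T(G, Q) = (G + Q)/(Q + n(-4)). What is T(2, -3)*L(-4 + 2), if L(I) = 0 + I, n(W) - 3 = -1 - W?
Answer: 2/3 ≈ 0.66667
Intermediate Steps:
n(W) = 2 - W (n(W) = 3 + (-1 - W) = 2 - W)
L(I) = I
T(G, Q) = (G + Q)/(6 + Q) (T(G, Q) = (G + Q)/(Q + (2 - 1*(-4))) = (G + Q)/(Q + (2 + 4)) = (G + Q)/(Q + 6) = (G + Q)/(6 + Q))
T(2, -3)*L(-4 + 2) = ((2 - 3)/(6 - 3))*(-4 + 2) = (-1/3)*(-2) = ((1/3)*(-1))*(-2) = -1/3*(-2) = 2/3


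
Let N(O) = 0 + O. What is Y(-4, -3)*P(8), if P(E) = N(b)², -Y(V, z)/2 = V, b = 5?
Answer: 200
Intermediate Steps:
Y(V, z) = -2*V
N(O) = O
P(E) = 25 (P(E) = 5² = 25)
Y(-4, -3)*P(8) = -2*(-4)*25 = 8*25 = 200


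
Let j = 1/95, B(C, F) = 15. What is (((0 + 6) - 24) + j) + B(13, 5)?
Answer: -284/95 ≈ -2.9895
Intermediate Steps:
j = 1/95 ≈ 0.010526
(((0 + 6) - 24) + j) + B(13, 5) = (((0 + 6) - 24) + 1/95) + 15 = ((6 - 24) + 1/95) + 15 = (-18 + 1/95) + 15 = -1709/95 + 15 = -284/95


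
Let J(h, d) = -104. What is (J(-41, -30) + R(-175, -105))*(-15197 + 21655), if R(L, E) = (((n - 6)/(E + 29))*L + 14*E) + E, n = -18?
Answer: -212797558/19 ≈ -1.1200e+7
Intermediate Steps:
R(L, E) = 15*E - 24*L/(29 + E) (R(L, E) = (((-18 - 6)/(E + 29))*L + 14*E) + E = ((-24/(29 + E))*L + 14*E) + E = (-24*L/(29 + E) + 14*E) + E = (14*E - 24*L/(29 + E)) + E = 15*E - 24*L/(29 + E))
(J(-41, -30) + R(-175, -105))*(-15197 + 21655) = (-104 + 3*(-8*(-175) + 5*(-105)² + 145*(-105))/(29 - 105))*(-15197 + 21655) = (-104 + 3*(1400 + 5*11025 - 15225)/(-76))*6458 = (-104 + 3*(-1/76)*(1400 + 55125 - 15225))*6458 = (-104 + 3*(-1/76)*41300)*6458 = (-104 - 30975/19)*6458 = -32951/19*6458 = -212797558/19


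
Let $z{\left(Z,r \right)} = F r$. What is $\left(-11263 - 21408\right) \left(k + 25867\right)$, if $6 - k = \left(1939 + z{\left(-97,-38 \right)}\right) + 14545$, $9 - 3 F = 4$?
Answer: $- \frac{926451547}{3} \approx -3.0882 \cdot 10^{8}$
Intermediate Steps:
$F = \frac{5}{3}$ ($F = 3 - \frac{4}{3} = \frac{5}{3} \approx 1.6667$)
$z{\left(Z,r \right)} = \frac{5 r}{3}$
$k = - \frac{49244}{3}$ ($k = 6 - \left(\left(1939 + \frac{5}{3} \left(-38\right)\right) + 14545\right) = 6 - \left(\left(1939 - \frac{190}{3}\right) + 14545\right) = 6 - \left(\frac{5627}{3} + 14545\right) = 6 - \frac{49262}{3} = - \frac{49244}{3} \approx -16415.0$)
$\left(-11263 - 21408\right) \left(k + 25867\right) = \left(-11263 - 21408\right) \left(- \frac{49244}{3} + 25867\right) = \left(-32671\right) \frac{28357}{3} = - \frac{926451547}{3}$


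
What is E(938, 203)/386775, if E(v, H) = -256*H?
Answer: -51968/386775 ≈ -0.13436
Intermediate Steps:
E(938, 203)/386775 = -256*203/386775 = -51968*1/386775 = -51968/386775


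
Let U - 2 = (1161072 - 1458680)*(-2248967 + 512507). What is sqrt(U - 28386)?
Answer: 8*sqrt(8074755614) ≈ 7.1888e+5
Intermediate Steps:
U = 516784387682 (U = 2 + (1161072 - 1458680)*(-2248967 + 512507) = 2 - 297608*(-1736460) = 2 + 516784387680 = 516784387682)
sqrt(U - 28386) = sqrt(516784387682 - 28386) = sqrt(516784359296) = 8*sqrt(8074755614)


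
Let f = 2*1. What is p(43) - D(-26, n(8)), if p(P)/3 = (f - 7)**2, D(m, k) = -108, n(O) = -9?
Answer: 183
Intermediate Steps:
f = 2
p(P) = 75 (p(P) = 3*(2 - 7)**2 = 3*(-5)**2 = 3*25 = 75)
p(43) - D(-26, n(8)) = 75 - 1*(-108) = 75 + 108 = 183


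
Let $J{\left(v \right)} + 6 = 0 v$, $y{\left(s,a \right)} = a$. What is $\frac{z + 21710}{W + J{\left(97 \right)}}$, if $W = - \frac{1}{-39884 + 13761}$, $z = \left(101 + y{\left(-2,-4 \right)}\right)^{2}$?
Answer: $- \frac{812921637}{156737} \approx -5186.5$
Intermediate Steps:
$J{\left(v \right)} = -6$ ($J{\left(v \right)} = -6 + 0 v = -6 + 0 = -6$)
$z = 9409$ ($z = \left(101 - 4\right)^{2} = 97^{2} = 9409$)
$W = \frac{1}{26123}$ ($W = - \frac{1}{-26123} = \left(-1\right) \left(- \frac{1}{26123}\right) = \frac{1}{26123} \approx 3.828 \cdot 10^{-5}$)
$\frac{z + 21710}{W + J{\left(97 \right)}} = \frac{9409 + 21710}{\frac{1}{26123} - 6} = \frac{31119}{- \frac{156737}{26123}} = 31119 \left(- \frac{26123}{156737}\right) = - \frac{812921637}{156737}$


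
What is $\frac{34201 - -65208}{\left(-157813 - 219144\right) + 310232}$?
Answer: $- \frac{99409}{66725} \approx -1.4898$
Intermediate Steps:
$\frac{34201 - -65208}{\left(-157813 - 219144\right) + 310232} = \frac{34201 + \left(-142859 + 208067\right)}{-376957 + 310232} = \frac{34201 + 65208}{-66725} = 99409 \left(- \frac{1}{66725}\right) = - \frac{99409}{66725}$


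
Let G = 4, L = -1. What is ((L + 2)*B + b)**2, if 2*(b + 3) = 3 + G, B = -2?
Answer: 9/4 ≈ 2.2500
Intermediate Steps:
b = 1/2 (b = -3 + (3 + 4)/2 = -3 + (1/2)*7 = -3 + 7/2 = 1/2 ≈ 0.50000)
((L + 2)*B + b)**2 = ((-1 + 2)*(-2) + 1/2)**2 = (1*(-2) + 1/2)**2 = (-2 + 1/2)**2 = (-3/2)**2 = 9/4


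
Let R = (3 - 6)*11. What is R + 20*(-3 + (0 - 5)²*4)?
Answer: 1907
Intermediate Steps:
R = -33 (R = -3*11 = -33)
R + 20*(-3 + (0 - 5)²*4) = -33 + 20*(-3 + (0 - 5)²*4) = -33 + 20*(-3 + (-5)²*4) = -33 + 20*(-3 + 25*4) = -33 + 20*(-3 + 100) = -33 + 20*97 = -33 + 1940 = 1907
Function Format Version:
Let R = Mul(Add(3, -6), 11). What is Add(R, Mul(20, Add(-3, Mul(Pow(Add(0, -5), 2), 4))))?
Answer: 1907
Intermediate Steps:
R = -33 (R = Mul(-3, 11) = -33)
Add(R, Mul(20, Add(-3, Mul(Pow(Add(0, -5), 2), 4)))) = Add(-33, Mul(20, Add(-3, Mul(Pow(Add(0, -5), 2), 4)))) = Add(-33, Mul(20, Add(-3, Mul(Pow(-5, 2), 4)))) = Add(-33, Mul(20, Add(-3, Mul(25, 4)))) = Add(-33, Mul(20, Add(-3, 100))) = Add(-33, Mul(20, 97)) = Add(-33, 1940) = 1907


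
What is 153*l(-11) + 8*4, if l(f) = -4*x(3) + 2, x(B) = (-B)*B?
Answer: 5846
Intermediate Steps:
x(B) = -B²
l(f) = 38 (l(f) = -(-4)*3² + 2 = -(-4)*9 + 2 = -4*(-9) + 2 = 36 + 2 = 38)
153*l(-11) + 8*4 = 153*38 + 8*4 = 5814 + 32 = 5846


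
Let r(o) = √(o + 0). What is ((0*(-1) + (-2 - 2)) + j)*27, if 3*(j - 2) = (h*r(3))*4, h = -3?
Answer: -54 - 108*√3 ≈ -241.06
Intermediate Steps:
r(o) = √o
j = 2 - 4*√3 (j = 2 + (-3*√3*4)/3 = 2 + (-12*√3)/3 = 2 - 4*√3 ≈ -4.9282)
((0*(-1) + (-2 - 2)) + j)*27 = ((0*(-1) + (-2 - 2)) + (2 - 4*√3))*27 = ((0 - 4) + (2 - 4*√3))*27 = (-4 + (2 - 4*√3))*27 = (-2 - 4*√3)*27 = -54 - 108*√3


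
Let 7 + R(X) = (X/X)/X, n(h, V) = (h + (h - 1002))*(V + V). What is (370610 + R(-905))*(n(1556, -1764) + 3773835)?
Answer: -246196888465986/181 ≈ -1.3602e+12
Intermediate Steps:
n(h, V) = 2*V*(-1002 + 2*h) (n(h, V) = (h + (-1002 + h))*(2*V) = (-1002 + 2*h)*(2*V) = 2*V*(-1002 + 2*h))
R(X) = -7 + 1/X (R(X) = -7 + (X/X)/X = -7 + 1/X)
(370610 + R(-905))*(n(1556, -1764) + 3773835) = (370610 + (-7 + 1/(-905)))*(4*(-1764)*(-501 + 1556) + 3773835) = (370610 + (-7 - 1/905))*(4*(-1764)*1055 + 3773835) = (370610 - 6336/905)*(-7444080 + 3773835) = (335395714/905)*(-3670245) = -246196888465986/181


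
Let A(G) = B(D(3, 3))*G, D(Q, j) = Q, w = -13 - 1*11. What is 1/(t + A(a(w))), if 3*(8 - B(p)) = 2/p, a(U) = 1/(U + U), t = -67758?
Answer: -216/14635763 ≈ -1.4758e-5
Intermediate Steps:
w = -24 (w = -13 - 11 = -24)
a(U) = 1/(2*U)
B(p) = 8 - 2/(3*p)
A(G) = 70*G/9 (A(G) = (8 - ⅔/3)*G = (8 - ⅔*⅓)*G = (8 - 2/9)*G = 70*G/9)
1/(t + A(a(w))) = 1/(-67758 + 70*((½)/(-24))/9) = 1/(-67758 + 70*((½)*(-1/24))/9) = 1/(-67758 + (70/9)*(-1/48)) = 1/(-67758 - 35/216) = 1/(-14635763/216) = -216/14635763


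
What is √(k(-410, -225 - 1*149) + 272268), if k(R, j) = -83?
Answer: √272185 ≈ 521.71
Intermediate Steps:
√(k(-410, -225 - 1*149) + 272268) = √(-83 + 272268) = √272185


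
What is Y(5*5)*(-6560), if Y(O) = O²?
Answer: -4100000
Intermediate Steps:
Y(5*5)*(-6560) = (5*5)²*(-6560) = 25²*(-6560) = 625*(-6560) = -4100000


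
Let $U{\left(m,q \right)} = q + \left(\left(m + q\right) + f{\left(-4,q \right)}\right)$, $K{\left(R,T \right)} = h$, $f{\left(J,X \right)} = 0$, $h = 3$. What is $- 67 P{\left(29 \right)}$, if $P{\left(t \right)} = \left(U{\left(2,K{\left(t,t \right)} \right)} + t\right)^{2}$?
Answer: $-91723$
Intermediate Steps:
$K{\left(R,T \right)} = 3$
$U{\left(m,q \right)} = m + 2 q$ ($U{\left(m,q \right)} = q + \left(\left(m + q\right) + 0\right) = q + \left(m + q\right) = m + 2 q$)
$P{\left(t \right)} = \left(8 + t\right)^{2}$ ($P{\left(t \right)} = \left(\left(2 + 2 \cdot 3\right) + t\right)^{2} = \left(\left(2 + 6\right) + t\right)^{2} = \left(8 + t\right)^{2}$)
$- 67 P{\left(29 \right)} = - 67 \left(8 + 29\right)^{2} = - 67 \cdot 37^{2} = \left(-67\right) 1369 = -91723$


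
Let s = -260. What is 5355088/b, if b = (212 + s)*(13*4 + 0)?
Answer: -334693/156 ≈ -2145.5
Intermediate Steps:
b = -2496 (b = (212 - 260)*(13*4 + 0) = -48*(52 + 0) = -48*52 = -2496)
5355088/b = 5355088/(-2496) = 5355088*(-1/2496) = -334693/156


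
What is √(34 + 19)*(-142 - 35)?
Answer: -177*√53 ≈ -1288.6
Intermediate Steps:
√(34 + 19)*(-142 - 35) = √53*(-177) = -177*√53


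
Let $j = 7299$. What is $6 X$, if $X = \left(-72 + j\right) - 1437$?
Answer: $34740$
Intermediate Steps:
$X = 5790$ ($X = \left(-72 + 7299\right) - 1437 = 7227 - 1437 = 5790$)
$6 X = 6 \cdot 5790 = 34740$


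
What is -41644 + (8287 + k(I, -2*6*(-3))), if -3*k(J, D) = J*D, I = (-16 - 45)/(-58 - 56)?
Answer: -633905/19 ≈ -33363.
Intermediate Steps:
I = 61/114 (I = -61/(-114) = -61*(-1/114) = 61/114 ≈ 0.53509)
k(J, D) = -D*J/3 (k(J, D) = -J*D/3 = -D*J/3)
-41644 + (8287 + k(I, -2*6*(-3))) = -41644 + (8287 - ⅓*-2*6*(-3)*61/114) = -41644 + (8287 - ⅓*(-12*(-3))*61/114) = -41644 + (8287 - ⅓*36*61/114) = -41644 + (8287 - 122/19) = -41644 + 157331/19 = -633905/19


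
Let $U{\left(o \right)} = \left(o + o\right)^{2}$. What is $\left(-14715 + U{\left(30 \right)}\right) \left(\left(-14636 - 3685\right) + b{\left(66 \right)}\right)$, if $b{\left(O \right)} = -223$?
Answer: $206116560$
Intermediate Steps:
$U{\left(o \right)} = 4 o^{2}$ ($U{\left(o \right)} = \left(2 o\right)^{2} = 4 o^{2}$)
$\left(-14715 + U{\left(30 \right)}\right) \left(\left(-14636 - 3685\right) + b{\left(66 \right)}\right) = \left(-14715 + 4 \cdot 30^{2}\right) \left(\left(-14636 - 3685\right) - 223\right) = \left(-14715 + 4 \cdot 900\right) \left(-18321 - 223\right) = \left(-14715 + 3600\right) \left(-18544\right) = \left(-11115\right) \left(-18544\right) = 206116560$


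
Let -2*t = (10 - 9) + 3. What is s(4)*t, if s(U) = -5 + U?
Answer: 2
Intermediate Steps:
t = -2 (t = -((10 - 9) + 3)/2 = -(1 + 3)/2 = -1/2*4 = -2)
s(4)*t = (-5 + 4)*(-2) = -1*(-2) = 2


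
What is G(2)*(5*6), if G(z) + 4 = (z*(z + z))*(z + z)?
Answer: 840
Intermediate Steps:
G(z) = -4 + 4*z³ (G(z) = -4 + (z*(z + z))*(z + z) = -4 + (z*(2*z))*(2*z) = -4 + (2*z²)*(2*z) = -4 + 4*z³)
G(2)*(5*6) = (-4 + 4*2³)*(5*6) = (-4 + 4*8)*30 = (-4 + 32)*30 = 28*30 = 840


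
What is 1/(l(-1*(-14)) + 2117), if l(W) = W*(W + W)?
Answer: 1/2509 ≈ 0.00039857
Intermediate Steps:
l(W) = 2*W² (l(W) = W*(2*W) = 2*W²)
1/(l(-1*(-14)) + 2117) = 1/(2*(-1*(-14))² + 2117) = 1/(2*14² + 2117) = 1/(2*196 + 2117) = 1/(392 + 2117) = 1/2509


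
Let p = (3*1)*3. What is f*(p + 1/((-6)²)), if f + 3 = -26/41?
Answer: -48425/1476 ≈ -32.808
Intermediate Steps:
f = -149/41 (f = -3 - 26/41 = -149/41 ≈ -3.6341)
p = 9 (p = 3*3 = 9)
f*(p + 1/((-6)²)) = -149*(9 + 1/((-6)²))/41 = -149*(9 + 1/36)/41 = -149/41*325/36 = -48425/1476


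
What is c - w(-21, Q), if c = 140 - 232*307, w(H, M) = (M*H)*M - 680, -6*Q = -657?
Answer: 725565/4 ≈ 1.8139e+5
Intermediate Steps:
Q = 219/2 (Q = -⅙*(-657) = 219/2 ≈ 109.50)
w(H, M) = -680 + H*M² (w(H, M) = (H*M)*M - 680 = H*M² - 680 = -680 + H*M²)
c = -71084 (c = 140 - 71224 = -71084)
c - w(-21, Q) = -71084 - (-680 - 21*(219/2)²) = -71084 - (-680 - 21*47961/4) = -71084 - (-680 - 1007181/4) = -71084 - 1*(-1009901/4) = -71084 + 1009901/4 = 725565/4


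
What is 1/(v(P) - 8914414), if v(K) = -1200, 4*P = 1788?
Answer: -1/8915614 ≈ -1.1216e-7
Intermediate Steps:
P = 447 (P = (¼)*1788 = 447)
1/(v(P) - 8914414) = 1/(-1200 - 8914414) = 1/(-8915614) = -1/8915614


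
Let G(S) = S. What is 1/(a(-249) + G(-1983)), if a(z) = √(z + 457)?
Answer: -1983/3932081 - 4*√13/3932081 ≈ -0.00050798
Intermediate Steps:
a(z) = √(457 + z)
1/(a(-249) + G(-1983)) = 1/(√(457 - 249) - 1983) = 1/(√208 - 1983) = 1/(4*√13 - 1983) = 1/(-1983 + 4*√13)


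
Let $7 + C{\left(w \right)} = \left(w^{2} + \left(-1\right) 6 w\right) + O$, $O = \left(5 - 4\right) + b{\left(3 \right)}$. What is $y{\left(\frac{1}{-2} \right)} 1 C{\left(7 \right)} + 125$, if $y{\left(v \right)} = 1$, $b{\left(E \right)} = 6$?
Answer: $132$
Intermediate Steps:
$O = 7$ ($O = \left(5 - 4\right) + 6 = 1 + 6 = 7$)
$C{\left(w \right)} = w^{2} - 6 w$ ($C{\left(w \right)} = -7 + \left(\left(w^{2} + \left(-1\right) 6 w\right) + 7\right) = -7 + \left(\left(w^{2} - 6 w\right) + 7\right) = -7 + \left(7 + w^{2} - 6 w\right) = w^{2} - 6 w$)
$y{\left(\frac{1}{-2} \right)} 1 C{\left(7 \right)} + 125 = 1 \cdot 1 \cdot 7 \left(-6 + 7\right) + 125 = 1 \cdot 7 \cdot 1 + 125 = 1 \cdot 7 + 125 = 7 + 125 = 132$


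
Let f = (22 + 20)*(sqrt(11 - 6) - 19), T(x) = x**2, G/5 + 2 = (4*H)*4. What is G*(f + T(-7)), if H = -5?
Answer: 307090 - 17220*sqrt(5) ≈ 2.6859e+5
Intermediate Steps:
G = -410 (G = -10 + 5*((4*(-5))*4) = -10 + 5*(-20*4) = -10 + 5*(-80) = -10 - 400 = -410)
f = -798 + 42*sqrt(5) (f = 42*(sqrt(5) - 19) = 42*(-19 + sqrt(5)) = -798 + 42*sqrt(5) ≈ -704.08)
G*(f + T(-7)) = -410*((-798 + 42*sqrt(5)) + (-7)**2) = -410*((-798 + 42*sqrt(5)) + 49) = -410*(-749 + 42*sqrt(5)) = 307090 - 17220*sqrt(5)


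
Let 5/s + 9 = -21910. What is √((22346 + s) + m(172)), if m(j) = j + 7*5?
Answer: 3*√1203935663182/21919 ≈ 150.18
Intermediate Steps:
s = -5/21919 (s = 5/(-9 - 21910) = 5/(-21919) = 5*(-1/21919) = -5/21919 ≈ -0.00022811)
m(j) = 35 + j (m(j) = j + 35 = 35 + j)
√((22346 + s) + m(172)) = √((22346 - 5/21919) + (35 + 172)) = √(489801969/21919 + 207) = √(494339202/21919) = 3*√1203935663182/21919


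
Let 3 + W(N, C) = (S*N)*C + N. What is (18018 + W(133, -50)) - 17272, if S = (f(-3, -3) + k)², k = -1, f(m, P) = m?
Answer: -105524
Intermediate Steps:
S = 16 (S = (-3 - 1)² = (-4)² = 16)
W(N, C) = -3 + N + 16*C*N (W(N, C) = -3 + ((16*N)*C + N) = -3 + (16*C*N + N) = -3 + (N + 16*C*N) = -3 + N + 16*C*N)
(18018 + W(133, -50)) - 17272 = (18018 + (-3 + 133 + 16*(-50)*133)) - 17272 = (18018 + (-3 + 133 - 106400)) - 17272 = (18018 - 106270) - 17272 = -88252 - 17272 = -105524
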